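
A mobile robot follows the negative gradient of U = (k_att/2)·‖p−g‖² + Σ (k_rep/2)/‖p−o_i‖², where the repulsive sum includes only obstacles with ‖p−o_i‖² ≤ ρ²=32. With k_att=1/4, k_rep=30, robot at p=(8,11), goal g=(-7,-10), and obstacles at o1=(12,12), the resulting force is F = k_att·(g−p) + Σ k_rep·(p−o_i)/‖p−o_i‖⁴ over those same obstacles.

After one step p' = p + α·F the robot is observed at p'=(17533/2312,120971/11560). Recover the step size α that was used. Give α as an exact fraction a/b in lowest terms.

F_att = 1/4·(g−p) = 1/4·(-15,-21) = (-3.7500,-5.2500)
o1: d²=17 ≤ ρ²=32; F_rep = 30·(-4,-1)/17² = (-0.4152,-0.1038)
F = F_att + ΣF_rep = (-4.1652,-5.3538)
Δp = p'−p = (-0.4165,-0.5354); α = Δx/Fx = (-963/2312) / (-4815/1156) = 1/10
check: Δy/Fy = (-6189/11560) / (-6189/1156) = 1/10 ✓

α = 1/10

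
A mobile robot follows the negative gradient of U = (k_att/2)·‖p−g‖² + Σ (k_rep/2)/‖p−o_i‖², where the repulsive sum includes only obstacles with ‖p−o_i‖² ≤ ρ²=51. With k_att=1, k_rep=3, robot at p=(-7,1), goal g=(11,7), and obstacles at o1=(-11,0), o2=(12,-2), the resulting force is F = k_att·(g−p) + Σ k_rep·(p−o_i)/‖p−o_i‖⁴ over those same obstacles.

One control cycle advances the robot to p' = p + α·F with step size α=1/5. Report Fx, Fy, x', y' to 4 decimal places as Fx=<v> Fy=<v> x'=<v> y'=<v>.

Fx=18.0415 Fy=6.0104 x'=-3.3917 y'=2.2021

F_att = 1·(g−p) = 1·(18,6) = (18.0000,6.0000)
o1: d²=17 ≤ ρ²=51; F_rep = 3·(4,1)/17² = (0.0415,0.0104)
o2: d²=370 > ρ²=51 → inactive
F = F_att + ΣF_rep = (18.0415,6.0104)
p' = p + 1/5·F = (-3.3917,2.2021)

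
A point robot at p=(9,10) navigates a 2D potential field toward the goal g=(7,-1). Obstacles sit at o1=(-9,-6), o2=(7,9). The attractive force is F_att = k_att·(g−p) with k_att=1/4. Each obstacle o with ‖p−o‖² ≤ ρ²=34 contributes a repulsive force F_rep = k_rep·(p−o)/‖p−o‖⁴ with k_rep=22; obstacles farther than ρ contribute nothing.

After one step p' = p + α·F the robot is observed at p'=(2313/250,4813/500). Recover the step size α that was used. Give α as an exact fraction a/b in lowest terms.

α = 1/5

F_att = 1/4·(g−p) = 1/4·(-2,-11) = (-0.5000,-2.7500)
o1: d²=580 > ρ²=34 → inactive
o2: d²=5 ≤ ρ²=34; F_rep = 22·(2,1)/5² = (1.7600,0.8800)
F = F_att + ΣF_rep = (1.2600,-1.8700)
Δp = p'−p = (0.2520,-0.3740); α = Δx/Fx = (63/250) / (63/50) = 1/5
check: Δy/Fy = (-187/500) / (-187/100) = 1/5 ✓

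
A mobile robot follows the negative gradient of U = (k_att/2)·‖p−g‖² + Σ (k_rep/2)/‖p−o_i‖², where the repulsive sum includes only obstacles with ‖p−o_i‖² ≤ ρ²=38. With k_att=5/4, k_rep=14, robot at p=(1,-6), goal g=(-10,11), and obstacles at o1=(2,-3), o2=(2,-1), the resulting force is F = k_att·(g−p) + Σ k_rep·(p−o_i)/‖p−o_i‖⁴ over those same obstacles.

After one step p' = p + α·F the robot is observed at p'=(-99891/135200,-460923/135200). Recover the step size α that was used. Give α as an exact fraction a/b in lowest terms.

F_att = 5/4·(g−p) = 5/4·(-11,17) = (-13.7500,21.2500)
o1: d²=10 ≤ ρ²=38; F_rep = 14·(-1,-3)/10² = (-0.1400,-0.4200)
o2: d²=26 ≤ ρ²=38; F_rep = 14·(-1,-5)/26² = (-0.0207,-0.1036)
F = F_att + ΣF_rep = (-13.9107,20.7264)
Δp = p'−p = (-1.7388,2.5908); α = Δx/Fx = (-235091/135200) / (-235091/16900) = 1/8
check: Δy/Fy = (350277/135200) / (350277/16900) = 1/8 ✓

α = 1/8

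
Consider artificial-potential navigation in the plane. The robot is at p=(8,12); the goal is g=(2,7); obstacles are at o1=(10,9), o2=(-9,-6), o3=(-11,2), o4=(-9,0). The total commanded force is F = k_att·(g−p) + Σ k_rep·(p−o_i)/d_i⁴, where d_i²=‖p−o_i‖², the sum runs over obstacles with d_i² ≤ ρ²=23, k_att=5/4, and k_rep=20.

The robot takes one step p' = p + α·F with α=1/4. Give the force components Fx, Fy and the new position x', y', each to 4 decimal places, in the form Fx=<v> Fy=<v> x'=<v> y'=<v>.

F_att = 5/4·(g−p) = 5/4·(-6,-5) = (-7.5000,-6.2500)
o1: d²=13 ≤ ρ²=23; F_rep = 20·(-2,3)/13² = (-0.2367,0.3550)
o2: d²=613 > ρ²=23 → inactive
o3: d²=461 > ρ²=23 → inactive
o4: d²=433 > ρ²=23 → inactive
F = F_att + ΣF_rep = (-7.7367,-5.8950)
p' = p + 1/4·F = (6.0658,10.5263)

Fx=-7.7367 Fy=-5.8950 x'=6.0658 y'=10.5263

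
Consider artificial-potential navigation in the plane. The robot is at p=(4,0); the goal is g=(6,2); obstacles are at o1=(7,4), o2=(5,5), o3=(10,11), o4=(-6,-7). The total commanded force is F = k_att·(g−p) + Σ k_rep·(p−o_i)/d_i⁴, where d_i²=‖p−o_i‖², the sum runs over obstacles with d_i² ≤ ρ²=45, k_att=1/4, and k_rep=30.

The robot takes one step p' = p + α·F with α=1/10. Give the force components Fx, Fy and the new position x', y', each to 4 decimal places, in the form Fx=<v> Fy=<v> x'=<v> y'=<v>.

F_att = 1/4·(g−p) = 1/4·(2,2) = (0.5000,0.5000)
o1: d²=25 ≤ ρ²=45; F_rep = 30·(-3,-4)/25² = (-0.1440,-0.1920)
o2: d²=26 ≤ ρ²=45; F_rep = 30·(-1,-5)/26² = (-0.0444,-0.2219)
o3: d²=157 > ρ²=45 → inactive
o4: d²=149 > ρ²=45 → inactive
F = F_att + ΣF_rep = (0.3116,0.0861)
p' = p + 1/10·F = (4.0312,0.0086)

Fx=0.3116 Fy=0.0861 x'=4.0312 y'=0.0086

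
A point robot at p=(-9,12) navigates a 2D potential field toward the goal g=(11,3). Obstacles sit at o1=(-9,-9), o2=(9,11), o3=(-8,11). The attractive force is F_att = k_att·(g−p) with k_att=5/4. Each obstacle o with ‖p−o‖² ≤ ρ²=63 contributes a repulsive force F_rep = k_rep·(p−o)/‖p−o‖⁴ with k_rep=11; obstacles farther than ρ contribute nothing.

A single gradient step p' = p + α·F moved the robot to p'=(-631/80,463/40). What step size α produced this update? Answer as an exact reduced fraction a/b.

F_att = 5/4·(g−p) = 5/4·(20,-9) = (25.0000,-11.2500)
o1: d²=441 > ρ²=63 → inactive
o2: d²=325 > ρ²=63 → inactive
o3: d²=2 ≤ ρ²=63; F_rep = 11·(-1,1)/2² = (-2.7500,2.7500)
F = F_att + ΣF_rep = (22.2500,-8.5000)
Δp = p'−p = (1.1125,-0.4250); α = Δx/Fx = (89/80) / (89/4) = 1/20
check: Δy/Fy = (-17/40) / (-17/2) = 1/20 ✓

α = 1/20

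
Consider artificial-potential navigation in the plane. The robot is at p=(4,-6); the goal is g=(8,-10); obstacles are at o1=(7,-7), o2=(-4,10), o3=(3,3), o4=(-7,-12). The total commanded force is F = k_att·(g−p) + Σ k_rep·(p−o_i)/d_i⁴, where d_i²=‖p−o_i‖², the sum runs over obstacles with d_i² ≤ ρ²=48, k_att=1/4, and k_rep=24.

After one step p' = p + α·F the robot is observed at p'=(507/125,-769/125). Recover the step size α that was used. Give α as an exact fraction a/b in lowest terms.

α = 1/5

F_att = 1/4·(g−p) = 1/4·(4,-4) = (1.0000,-1.0000)
o1: d²=10 ≤ ρ²=48; F_rep = 24·(-3,1)/10² = (-0.7200,0.2400)
o2: d²=320 > ρ²=48 → inactive
o3: d²=82 > ρ²=48 → inactive
o4: d²=157 > ρ²=48 → inactive
F = F_att + ΣF_rep = (0.2800,-0.7600)
Δp = p'−p = (0.0560,-0.1520); α = Δx/Fx = (7/125) / (7/25) = 1/5
check: Δy/Fy = (-19/125) / (-19/25) = 1/5 ✓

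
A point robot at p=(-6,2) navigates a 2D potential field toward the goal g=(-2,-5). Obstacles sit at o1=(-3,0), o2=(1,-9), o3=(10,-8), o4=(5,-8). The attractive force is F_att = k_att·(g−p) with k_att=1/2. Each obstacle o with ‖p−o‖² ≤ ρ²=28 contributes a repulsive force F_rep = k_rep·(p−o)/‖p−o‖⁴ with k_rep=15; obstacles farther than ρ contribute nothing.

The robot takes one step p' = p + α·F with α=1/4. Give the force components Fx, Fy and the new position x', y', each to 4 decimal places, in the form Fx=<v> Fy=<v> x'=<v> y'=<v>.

F_att = 1/2·(g−p) = 1/2·(4,-7) = (2.0000,-3.5000)
o1: d²=13 ≤ ρ²=28; F_rep = 15·(-3,2)/13² = (-0.2663,0.1775)
o2: d²=170 > ρ²=28 → inactive
o3: d²=356 > ρ²=28 → inactive
o4: d²=221 > ρ²=28 → inactive
F = F_att + ΣF_rep = (1.7337,-3.3225)
p' = p + 1/4·F = (-5.5666,1.1694)

Fx=1.7337 Fy=-3.3225 x'=-5.5666 y'=1.1694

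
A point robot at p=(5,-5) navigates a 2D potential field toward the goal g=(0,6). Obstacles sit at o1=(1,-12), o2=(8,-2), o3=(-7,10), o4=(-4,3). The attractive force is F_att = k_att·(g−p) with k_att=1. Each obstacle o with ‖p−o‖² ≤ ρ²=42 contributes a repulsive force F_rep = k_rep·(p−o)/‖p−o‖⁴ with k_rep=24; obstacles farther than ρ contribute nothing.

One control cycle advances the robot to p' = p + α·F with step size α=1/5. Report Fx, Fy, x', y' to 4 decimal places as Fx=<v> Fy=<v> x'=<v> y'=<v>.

F_att = 1·(g−p) = 1·(-5,11) = (-5.0000,11.0000)
o1: d²=65 > ρ²=42 → inactive
o2: d²=18 ≤ ρ²=42; F_rep = 24·(-3,-3)/18² = (-0.2222,-0.2222)
o3: d²=369 > ρ²=42 → inactive
o4: d²=145 > ρ²=42 → inactive
F = F_att + ΣF_rep = (-5.2222,10.7778)
p' = p + 1/5·F = (3.9556,-2.8444)

Fx=-5.2222 Fy=10.7778 x'=3.9556 y'=-2.8444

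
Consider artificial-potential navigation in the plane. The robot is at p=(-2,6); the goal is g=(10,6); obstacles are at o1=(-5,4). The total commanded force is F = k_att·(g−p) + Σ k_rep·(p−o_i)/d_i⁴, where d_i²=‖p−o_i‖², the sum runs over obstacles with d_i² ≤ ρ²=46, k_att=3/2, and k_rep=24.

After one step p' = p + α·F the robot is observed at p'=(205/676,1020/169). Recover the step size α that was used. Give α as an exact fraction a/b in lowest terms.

F_att = 3/2·(g−p) = 3/2·(12,0) = (18.0000,0.0000)
o1: d²=13 ≤ ρ²=46; F_rep = 24·(3,2)/13² = (0.4260,0.2840)
F = F_att + ΣF_rep = (18.4260,0.2840)
Δp = p'−p = (2.3033,0.0355); α = Δx/Fx = (1557/676) / (3114/169) = 1/8
check: Δy/Fy = (6/169) / (48/169) = 1/8 ✓

α = 1/8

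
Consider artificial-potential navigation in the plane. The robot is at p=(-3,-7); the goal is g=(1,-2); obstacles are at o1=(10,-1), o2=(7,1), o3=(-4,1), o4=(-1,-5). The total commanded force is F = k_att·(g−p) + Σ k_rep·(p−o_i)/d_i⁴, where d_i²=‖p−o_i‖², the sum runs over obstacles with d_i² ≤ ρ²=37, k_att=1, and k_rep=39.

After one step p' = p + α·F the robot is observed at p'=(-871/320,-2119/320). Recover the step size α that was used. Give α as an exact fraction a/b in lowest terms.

α = 1/10

F_att = 1·(g−p) = 1·(4,5) = (4.0000,5.0000)
o1: d²=205 > ρ²=37 → inactive
o2: d²=164 > ρ²=37 → inactive
o3: d²=65 > ρ²=37 → inactive
o4: d²=8 ≤ ρ²=37; F_rep = 39·(-2,-2)/8² = (-1.2188,-1.2188)
F = F_att + ΣF_rep = (2.7812,3.7812)
Δp = p'−p = (0.2781,0.3781); α = Δx/Fx = (89/320) / (89/32) = 1/10
check: Δy/Fy = (121/320) / (121/32) = 1/10 ✓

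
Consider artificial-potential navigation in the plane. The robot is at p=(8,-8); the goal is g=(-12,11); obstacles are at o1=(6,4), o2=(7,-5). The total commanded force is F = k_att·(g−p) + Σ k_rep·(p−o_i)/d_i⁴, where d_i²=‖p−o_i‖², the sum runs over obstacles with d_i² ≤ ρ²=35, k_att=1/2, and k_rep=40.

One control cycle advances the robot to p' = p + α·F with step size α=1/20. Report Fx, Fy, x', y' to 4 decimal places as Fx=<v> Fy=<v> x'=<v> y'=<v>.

F_att = 1/2·(g−p) = 1/2·(-20,19) = (-10.0000,9.5000)
o1: d²=148 > ρ²=35 → inactive
o2: d²=10 ≤ ρ²=35; F_rep = 40·(1,-3)/10² = (0.4000,-1.2000)
F = F_att + ΣF_rep = (-9.6000,8.3000)
p' = p + 1/20·F = (7.5200,-7.5850)

Fx=-9.6000 Fy=8.3000 x'=7.5200 y'=-7.5850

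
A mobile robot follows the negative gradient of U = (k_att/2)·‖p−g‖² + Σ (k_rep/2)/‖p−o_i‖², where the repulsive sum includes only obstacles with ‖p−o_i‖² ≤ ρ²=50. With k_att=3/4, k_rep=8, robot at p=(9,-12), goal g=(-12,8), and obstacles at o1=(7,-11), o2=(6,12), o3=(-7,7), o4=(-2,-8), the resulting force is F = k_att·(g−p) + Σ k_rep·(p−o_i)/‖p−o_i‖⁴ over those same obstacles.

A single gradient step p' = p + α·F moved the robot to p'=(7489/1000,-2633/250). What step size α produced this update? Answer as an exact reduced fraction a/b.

α = 1/10

F_att = 3/4·(g−p) = 3/4·(-21,20) = (-15.7500,15.0000)
o1: d²=5 ≤ ρ²=50; F_rep = 8·(2,-1)/5² = (0.6400,-0.3200)
o2: d²=585 > ρ²=50 → inactive
o3: d²=617 > ρ²=50 → inactive
o4: d²=137 > ρ²=50 → inactive
F = F_att + ΣF_rep = (-15.1100,14.6800)
Δp = p'−p = (-1.5110,1.4680); α = Δx/Fx = (-1511/1000) / (-1511/100) = 1/10
check: Δy/Fy = (367/250) / (367/25) = 1/10 ✓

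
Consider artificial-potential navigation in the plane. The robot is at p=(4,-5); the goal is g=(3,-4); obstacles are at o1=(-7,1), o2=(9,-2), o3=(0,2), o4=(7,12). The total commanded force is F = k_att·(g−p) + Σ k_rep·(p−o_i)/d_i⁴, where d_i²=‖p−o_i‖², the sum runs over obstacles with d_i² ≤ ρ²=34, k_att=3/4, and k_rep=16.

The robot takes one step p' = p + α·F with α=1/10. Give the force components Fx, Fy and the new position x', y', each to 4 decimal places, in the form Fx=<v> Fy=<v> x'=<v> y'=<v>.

F_att = 3/4·(g−p) = 3/4·(-1,1) = (-0.7500,0.7500)
o1: d²=157 > ρ²=34 → inactive
o2: d²=34 ≤ ρ²=34; F_rep = 16·(-5,-3)/34² = (-0.0692,-0.0415)
o3: d²=65 > ρ²=34 → inactive
o4: d²=298 > ρ²=34 → inactive
F = F_att + ΣF_rep = (-0.8192,0.7085)
p' = p + 1/10·F = (3.9181,-4.9292)

Fx=-0.8192 Fy=0.7085 x'=3.9181 y'=-4.9292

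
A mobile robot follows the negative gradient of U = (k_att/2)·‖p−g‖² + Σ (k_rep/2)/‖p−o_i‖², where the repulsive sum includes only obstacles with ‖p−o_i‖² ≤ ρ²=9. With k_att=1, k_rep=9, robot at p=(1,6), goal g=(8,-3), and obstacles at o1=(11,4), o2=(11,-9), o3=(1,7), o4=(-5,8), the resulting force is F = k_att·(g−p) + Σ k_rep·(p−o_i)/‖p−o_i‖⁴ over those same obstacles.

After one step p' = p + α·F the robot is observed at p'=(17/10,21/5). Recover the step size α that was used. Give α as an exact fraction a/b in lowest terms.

F_att = 1·(g−p) = 1·(7,-9) = (7.0000,-9.0000)
o1: d²=104 > ρ²=9 → inactive
o2: d²=325 > ρ²=9 → inactive
o3: d²=1 ≤ ρ²=9; F_rep = 9·(0,-1)/1² = (0.0000,-9.0000)
o4: d²=40 > ρ²=9 → inactive
F = F_att + ΣF_rep = (7.0000,-18.0000)
Δp = p'−p = (0.7000,-1.8000); α = Δx/Fx = (7/10) / (7) = 1/10
check: Δy/Fy = (-9/5) / (-18) = 1/10 ✓

α = 1/10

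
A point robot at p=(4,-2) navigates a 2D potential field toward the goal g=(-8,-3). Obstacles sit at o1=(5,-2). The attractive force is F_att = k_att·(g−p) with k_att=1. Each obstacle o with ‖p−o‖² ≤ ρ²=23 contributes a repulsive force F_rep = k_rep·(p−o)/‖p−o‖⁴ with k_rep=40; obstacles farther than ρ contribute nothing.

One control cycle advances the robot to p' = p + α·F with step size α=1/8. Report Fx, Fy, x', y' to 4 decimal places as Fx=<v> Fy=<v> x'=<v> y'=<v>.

F_att = 1·(g−p) = 1·(-12,-1) = (-12.0000,-1.0000)
o1: d²=1 ≤ ρ²=23; F_rep = 40·(-1,0)/1² = (-40.0000,0.0000)
F = F_att + ΣF_rep = (-52.0000,-1.0000)
p' = p + 1/8·F = (-2.5000,-2.1250)

Fx=-52.0000 Fy=-1.0000 x'=-2.5000 y'=-2.1250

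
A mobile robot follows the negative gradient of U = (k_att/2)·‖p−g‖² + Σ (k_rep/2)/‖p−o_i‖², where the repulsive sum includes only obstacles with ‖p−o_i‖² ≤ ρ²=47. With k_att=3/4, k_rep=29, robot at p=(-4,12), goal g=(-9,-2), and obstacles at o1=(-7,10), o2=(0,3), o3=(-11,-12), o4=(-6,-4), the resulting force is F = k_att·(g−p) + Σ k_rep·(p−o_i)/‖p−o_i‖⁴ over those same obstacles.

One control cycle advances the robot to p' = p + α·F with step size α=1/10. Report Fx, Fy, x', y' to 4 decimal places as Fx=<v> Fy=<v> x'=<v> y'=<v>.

Fx=-3.2352 Fy=-10.1568 x'=-4.3235 y'=10.9843

F_att = 3/4·(g−p) = 3/4·(-5,-14) = (-3.7500,-10.5000)
o1: d²=13 ≤ ρ²=47; F_rep = 29·(3,2)/13² = (0.5148,0.3432)
o2: d²=97 > ρ²=47 → inactive
o3: d²=625 > ρ²=47 → inactive
o4: d²=260 > ρ²=47 → inactive
F = F_att + ΣF_rep = (-3.2352,-10.1568)
p' = p + 1/10·F = (-4.3235,10.9843)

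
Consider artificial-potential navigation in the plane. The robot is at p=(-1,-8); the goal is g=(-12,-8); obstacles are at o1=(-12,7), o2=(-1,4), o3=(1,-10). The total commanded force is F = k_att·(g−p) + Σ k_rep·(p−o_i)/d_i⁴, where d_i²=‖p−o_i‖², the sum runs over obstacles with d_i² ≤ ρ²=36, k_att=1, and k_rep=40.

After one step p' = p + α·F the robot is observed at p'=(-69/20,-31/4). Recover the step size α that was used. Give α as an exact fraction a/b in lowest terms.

α = 1/5

F_att = 1·(g−p) = 1·(-11,0) = (-11.0000,0.0000)
o1: d²=346 > ρ²=36 → inactive
o2: d²=144 > ρ²=36 → inactive
o3: d²=8 ≤ ρ²=36; F_rep = 40·(-2,2)/8² = (-1.2500,1.2500)
F = F_att + ΣF_rep = (-12.2500,1.2500)
Δp = p'−p = (-2.4500,0.2500); α = Δx/Fx = (-49/20) / (-49/4) = 1/5
check: Δy/Fy = (1/4) / (5/4) = 1/5 ✓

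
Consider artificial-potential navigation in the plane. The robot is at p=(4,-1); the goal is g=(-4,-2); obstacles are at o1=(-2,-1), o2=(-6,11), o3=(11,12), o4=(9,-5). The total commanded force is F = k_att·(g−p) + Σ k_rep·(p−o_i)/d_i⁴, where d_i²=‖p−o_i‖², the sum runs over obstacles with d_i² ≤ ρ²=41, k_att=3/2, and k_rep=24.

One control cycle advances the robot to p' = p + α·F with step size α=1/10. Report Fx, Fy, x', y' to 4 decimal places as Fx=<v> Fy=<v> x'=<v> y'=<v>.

Fx=-11.9603 Fy=-1.4429 x'=2.8040 y'=-1.1443

F_att = 3/2·(g−p) = 3/2·(-8,-1) = (-12.0000,-1.5000)
o1: d²=36 ≤ ρ²=41; F_rep = 24·(6,0)/36² = (0.1111,0.0000)
o2: d²=244 > ρ²=41 → inactive
o3: d²=218 > ρ²=41 → inactive
o4: d²=41 ≤ ρ²=41; F_rep = 24·(-5,4)/41² = (-0.0714,0.0571)
F = F_att + ΣF_rep = (-11.9603,-1.4429)
p' = p + 1/10·F = (2.8040,-1.1443)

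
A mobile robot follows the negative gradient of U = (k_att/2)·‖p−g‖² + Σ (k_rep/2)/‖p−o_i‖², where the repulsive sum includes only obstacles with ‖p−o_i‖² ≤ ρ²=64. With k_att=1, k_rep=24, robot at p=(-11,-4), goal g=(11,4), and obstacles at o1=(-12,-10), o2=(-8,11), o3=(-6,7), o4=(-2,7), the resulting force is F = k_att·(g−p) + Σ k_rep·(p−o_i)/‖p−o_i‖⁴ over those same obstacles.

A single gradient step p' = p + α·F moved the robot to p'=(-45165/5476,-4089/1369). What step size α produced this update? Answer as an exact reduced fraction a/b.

α = 1/8

F_att = 1·(g−p) = 1·(22,8) = (22.0000,8.0000)
o1: d²=37 ≤ ρ²=64; F_rep = 24·(1,6)/37² = (0.0175,0.1052)
o2: d²=234 > ρ²=64 → inactive
o3: d²=146 > ρ²=64 → inactive
o4: d²=202 > ρ²=64 → inactive
F = F_att + ΣF_rep = (22.0175,8.1052)
Δp = p'−p = (2.7522,1.0131); α = Δx/Fx = (15071/5476) / (30142/1369) = 1/8
check: Δy/Fy = (1387/1369) / (11096/1369) = 1/8 ✓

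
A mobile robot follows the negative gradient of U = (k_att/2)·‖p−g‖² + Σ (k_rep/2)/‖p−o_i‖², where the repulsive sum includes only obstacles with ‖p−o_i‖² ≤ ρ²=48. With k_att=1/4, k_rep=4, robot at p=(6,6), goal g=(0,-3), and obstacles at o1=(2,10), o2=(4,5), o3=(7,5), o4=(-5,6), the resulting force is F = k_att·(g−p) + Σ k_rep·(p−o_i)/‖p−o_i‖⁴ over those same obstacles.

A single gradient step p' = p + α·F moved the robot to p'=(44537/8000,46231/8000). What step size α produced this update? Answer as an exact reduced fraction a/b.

F_att = 1/4·(g−p) = 1/4·(-6,-9) = (-1.5000,-2.2500)
o1: d²=32 ≤ ρ²=48; F_rep = 4·(4,-4)/32² = (0.0156,-0.0156)
o2: d²=5 ≤ ρ²=48; F_rep = 4·(2,1)/5² = (0.3200,0.1600)
o3: d²=2 ≤ ρ²=48; F_rep = 4·(-1,1)/2² = (-1.0000,1.0000)
o4: d²=121 > ρ²=48 → inactive
F = F_att + ΣF_rep = (-2.1644,-1.1056)
Δp = p'−p = (-0.4329,-0.2211); α = Δx/Fx = (-3463/8000) / (-3463/1600) = 1/5
check: Δy/Fy = (-1769/8000) / (-1769/1600) = 1/5 ✓

α = 1/5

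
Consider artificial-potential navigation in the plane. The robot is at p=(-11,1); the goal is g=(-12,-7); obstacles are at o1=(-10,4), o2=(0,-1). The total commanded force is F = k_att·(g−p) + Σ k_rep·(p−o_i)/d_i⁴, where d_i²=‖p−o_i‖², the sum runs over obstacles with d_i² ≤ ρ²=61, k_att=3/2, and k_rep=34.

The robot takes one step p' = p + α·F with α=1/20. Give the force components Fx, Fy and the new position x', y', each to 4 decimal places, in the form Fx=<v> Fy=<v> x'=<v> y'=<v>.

Fx=-1.8400 Fy=-13.0200 x'=-11.0920 y'=0.3490

F_att = 3/2·(g−p) = 3/2·(-1,-8) = (-1.5000,-12.0000)
o1: d²=10 ≤ ρ²=61; F_rep = 34·(-1,-3)/10² = (-0.3400,-1.0200)
o2: d²=125 > ρ²=61 → inactive
F = F_att + ΣF_rep = (-1.8400,-13.0200)
p' = p + 1/20·F = (-11.0920,0.3490)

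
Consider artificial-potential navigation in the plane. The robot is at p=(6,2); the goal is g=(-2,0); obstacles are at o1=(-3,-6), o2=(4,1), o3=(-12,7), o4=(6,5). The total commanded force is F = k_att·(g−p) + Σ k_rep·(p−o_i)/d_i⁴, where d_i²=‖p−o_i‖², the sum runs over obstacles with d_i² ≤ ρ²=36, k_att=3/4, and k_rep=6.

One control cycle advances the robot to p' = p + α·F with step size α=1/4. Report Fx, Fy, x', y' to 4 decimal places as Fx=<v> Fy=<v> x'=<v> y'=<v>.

F_att = 3/4·(g−p) = 3/4·(-8,-2) = (-6.0000,-1.5000)
o1: d²=145 > ρ²=36 → inactive
o2: d²=5 ≤ ρ²=36; F_rep = 6·(2,1)/5² = (0.4800,0.2400)
o3: d²=349 > ρ²=36 → inactive
o4: d²=9 ≤ ρ²=36; F_rep = 6·(0,-3)/9² = (0.0000,-0.2222)
F = F_att + ΣF_rep = (-5.5200,-1.4822)
p' = p + 1/4·F = (4.6200,1.6294)

Fx=-5.5200 Fy=-1.4822 x'=4.6200 y'=1.6294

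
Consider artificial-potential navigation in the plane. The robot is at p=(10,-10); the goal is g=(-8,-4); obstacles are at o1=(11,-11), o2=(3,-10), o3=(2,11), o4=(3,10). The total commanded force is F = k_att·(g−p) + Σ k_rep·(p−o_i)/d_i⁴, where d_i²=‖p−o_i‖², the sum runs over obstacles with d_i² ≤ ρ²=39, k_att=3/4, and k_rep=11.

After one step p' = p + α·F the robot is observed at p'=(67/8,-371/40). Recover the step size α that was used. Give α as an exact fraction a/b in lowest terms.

α = 1/10

F_att = 3/4·(g−p) = 3/4·(-18,6) = (-13.5000,4.5000)
o1: d²=2 ≤ ρ²=39; F_rep = 11·(-1,1)/2² = (-2.7500,2.7500)
o2: d²=49 > ρ²=39 → inactive
o3: d²=505 > ρ²=39 → inactive
o4: d²=449 > ρ²=39 → inactive
F = F_att + ΣF_rep = (-16.2500,7.2500)
Δp = p'−p = (-1.6250,0.7250); α = Δx/Fx = (-13/8) / (-65/4) = 1/10
check: Δy/Fy = (29/40) / (29/4) = 1/10 ✓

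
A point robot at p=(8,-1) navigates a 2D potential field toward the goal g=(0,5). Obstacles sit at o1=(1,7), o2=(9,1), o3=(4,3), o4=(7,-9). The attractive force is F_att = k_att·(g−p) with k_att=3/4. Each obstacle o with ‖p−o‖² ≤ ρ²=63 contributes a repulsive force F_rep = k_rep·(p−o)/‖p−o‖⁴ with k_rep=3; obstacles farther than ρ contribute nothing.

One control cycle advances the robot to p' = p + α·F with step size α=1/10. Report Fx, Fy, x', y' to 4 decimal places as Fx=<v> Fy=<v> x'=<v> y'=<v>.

F_att = 3/4·(g−p) = 3/4·(-8,6) = (-6.0000,4.5000)
o1: d²=113 > ρ²=63 → inactive
o2: d²=5 ≤ ρ²=63; F_rep = 3·(-1,-2)/5² = (-0.1200,-0.2400)
o3: d²=32 ≤ ρ²=63; F_rep = 3·(4,-4)/32² = (0.0117,-0.0117)
o4: d²=65 > ρ²=63 → inactive
F = F_att + ΣF_rep = (-6.1083,4.2483)
p' = p + 1/10·F = (7.3892,-0.5752)

Fx=-6.1083 Fy=4.2483 x'=7.3892 y'=-0.5752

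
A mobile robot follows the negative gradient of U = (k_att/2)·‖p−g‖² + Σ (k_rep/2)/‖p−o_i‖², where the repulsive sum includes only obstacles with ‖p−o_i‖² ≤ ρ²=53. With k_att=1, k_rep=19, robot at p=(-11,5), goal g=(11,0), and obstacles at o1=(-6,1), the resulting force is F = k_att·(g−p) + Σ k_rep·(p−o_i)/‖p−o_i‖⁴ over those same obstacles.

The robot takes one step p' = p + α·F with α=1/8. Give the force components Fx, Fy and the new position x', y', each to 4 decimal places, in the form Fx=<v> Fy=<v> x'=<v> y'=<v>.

F_att = 1·(g−p) = 1·(22,-5) = (22.0000,-5.0000)
o1: d²=41 ≤ ρ²=53; F_rep = 19·(-5,4)/41² = (-0.0565,0.0452)
F = F_att + ΣF_rep = (21.9435,-4.9548)
p' = p + 1/8·F = (-8.2571,4.3807)

Fx=21.9435 Fy=-4.9548 x'=-8.2571 y'=4.3807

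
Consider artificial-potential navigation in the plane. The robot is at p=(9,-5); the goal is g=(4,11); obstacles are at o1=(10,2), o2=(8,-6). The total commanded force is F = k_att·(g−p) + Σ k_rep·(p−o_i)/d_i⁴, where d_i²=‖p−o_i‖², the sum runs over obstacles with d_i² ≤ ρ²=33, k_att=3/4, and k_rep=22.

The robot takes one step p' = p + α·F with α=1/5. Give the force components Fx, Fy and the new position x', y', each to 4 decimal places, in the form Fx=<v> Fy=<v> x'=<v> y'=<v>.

Fx=1.7500 Fy=17.5000 x'=9.3500 y'=-1.5000

F_att = 3/4·(g−p) = 3/4·(-5,16) = (-3.7500,12.0000)
o1: d²=50 > ρ²=33 → inactive
o2: d²=2 ≤ ρ²=33; F_rep = 22·(1,1)/2² = (5.5000,5.5000)
F = F_att + ΣF_rep = (1.7500,17.5000)
p' = p + 1/5·F = (9.3500,-1.5000)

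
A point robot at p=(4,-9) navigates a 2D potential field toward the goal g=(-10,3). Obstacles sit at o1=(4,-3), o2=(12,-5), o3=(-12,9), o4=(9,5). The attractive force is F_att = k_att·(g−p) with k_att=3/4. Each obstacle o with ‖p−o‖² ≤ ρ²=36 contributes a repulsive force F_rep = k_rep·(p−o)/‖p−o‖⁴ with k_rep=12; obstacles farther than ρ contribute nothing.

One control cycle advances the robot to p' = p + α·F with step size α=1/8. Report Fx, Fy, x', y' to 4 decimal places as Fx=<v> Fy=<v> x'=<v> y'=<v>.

F_att = 3/4·(g−p) = 3/4·(-14,12) = (-10.5000,9.0000)
o1: d²=36 ≤ ρ²=36; F_rep = 12·(0,-6)/36² = (0.0000,-0.0556)
o2: d²=80 > ρ²=36 → inactive
o3: d²=580 > ρ²=36 → inactive
o4: d²=221 > ρ²=36 → inactive
F = F_att + ΣF_rep = (-10.5000,8.9444)
p' = p + 1/8·F = (2.6875,-7.8819)

Fx=-10.5000 Fy=8.9444 x'=2.6875 y'=-7.8819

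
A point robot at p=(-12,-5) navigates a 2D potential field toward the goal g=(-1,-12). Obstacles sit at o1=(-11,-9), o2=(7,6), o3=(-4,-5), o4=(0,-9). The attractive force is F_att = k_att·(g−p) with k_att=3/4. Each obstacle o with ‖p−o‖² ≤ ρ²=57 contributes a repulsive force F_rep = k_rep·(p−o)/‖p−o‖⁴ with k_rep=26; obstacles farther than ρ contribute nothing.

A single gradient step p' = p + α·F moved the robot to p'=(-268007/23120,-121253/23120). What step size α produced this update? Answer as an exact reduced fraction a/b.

α = 1/20

F_att = 3/4·(g−p) = 3/4·(11,-7) = (8.2500,-5.2500)
o1: d²=17 ≤ ρ²=57; F_rep = 26·(-1,4)/17² = (-0.0900,0.3599)
o2: d²=482 > ρ²=57 → inactive
o3: d²=64 > ρ²=57 → inactive
o4: d²=160 > ρ²=57 → inactive
F = F_att + ΣF_rep = (8.1600,-4.8901)
Δp = p'−p = (0.4080,-0.2445); α = Δx/Fx = (9433/23120) / (9433/1156) = 1/20
check: Δy/Fy = (-5653/23120) / (-5653/1156) = 1/20 ✓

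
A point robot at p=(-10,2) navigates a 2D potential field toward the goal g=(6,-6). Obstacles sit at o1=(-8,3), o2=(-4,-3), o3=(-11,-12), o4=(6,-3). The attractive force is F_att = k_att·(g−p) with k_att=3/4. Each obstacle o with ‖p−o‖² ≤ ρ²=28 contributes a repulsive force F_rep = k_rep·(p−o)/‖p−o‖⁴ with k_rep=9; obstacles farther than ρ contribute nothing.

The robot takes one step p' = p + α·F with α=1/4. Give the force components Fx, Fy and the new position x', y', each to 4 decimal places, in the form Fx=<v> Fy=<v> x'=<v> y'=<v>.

F_att = 3/4·(g−p) = 3/4·(16,-8) = (12.0000,-6.0000)
o1: d²=5 ≤ ρ²=28; F_rep = 9·(-2,-1)/5² = (-0.7200,-0.3600)
o2: d²=61 > ρ²=28 → inactive
o3: d²=197 > ρ²=28 → inactive
o4: d²=281 > ρ²=28 → inactive
F = F_att + ΣF_rep = (11.2800,-6.3600)
p' = p + 1/4·F = (-7.1800,0.4100)

Fx=11.2800 Fy=-6.3600 x'=-7.1800 y'=0.4100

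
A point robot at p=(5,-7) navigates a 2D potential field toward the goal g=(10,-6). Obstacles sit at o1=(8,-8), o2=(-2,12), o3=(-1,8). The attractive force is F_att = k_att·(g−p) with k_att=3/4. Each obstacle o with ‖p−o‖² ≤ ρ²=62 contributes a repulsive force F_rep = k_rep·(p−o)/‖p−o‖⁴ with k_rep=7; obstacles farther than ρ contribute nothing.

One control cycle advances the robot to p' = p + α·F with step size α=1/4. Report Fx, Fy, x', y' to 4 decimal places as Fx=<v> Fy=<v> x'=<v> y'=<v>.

F_att = 3/4·(g−p) = 3/4·(5,1) = (3.7500,0.7500)
o1: d²=10 ≤ ρ²=62; F_rep = 7·(-3,1)/10² = (-0.2100,0.0700)
o2: d²=410 > ρ²=62 → inactive
o3: d²=261 > ρ²=62 → inactive
F = F_att + ΣF_rep = (3.5400,0.8200)
p' = p + 1/4·F = (5.8850,-6.7950)

Fx=3.5400 Fy=0.8200 x'=5.8850 y'=-6.7950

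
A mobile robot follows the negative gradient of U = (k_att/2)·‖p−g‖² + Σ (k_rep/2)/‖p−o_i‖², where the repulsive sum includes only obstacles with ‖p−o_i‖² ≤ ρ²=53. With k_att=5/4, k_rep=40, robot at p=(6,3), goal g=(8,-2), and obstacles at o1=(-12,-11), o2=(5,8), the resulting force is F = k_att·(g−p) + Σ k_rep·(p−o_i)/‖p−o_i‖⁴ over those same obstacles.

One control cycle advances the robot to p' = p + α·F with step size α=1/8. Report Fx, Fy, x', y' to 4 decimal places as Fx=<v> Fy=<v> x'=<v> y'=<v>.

Fx=2.5592 Fy=-6.5459 x'=6.3199 y'=2.1818

F_att = 5/4·(g−p) = 5/4·(2,-5) = (2.5000,-6.2500)
o1: d²=520 > ρ²=53 → inactive
o2: d²=26 ≤ ρ²=53; F_rep = 40·(1,-5)/26² = (0.0592,-0.2959)
F = F_att + ΣF_rep = (2.5592,-6.5459)
p' = p + 1/8·F = (6.3199,2.1818)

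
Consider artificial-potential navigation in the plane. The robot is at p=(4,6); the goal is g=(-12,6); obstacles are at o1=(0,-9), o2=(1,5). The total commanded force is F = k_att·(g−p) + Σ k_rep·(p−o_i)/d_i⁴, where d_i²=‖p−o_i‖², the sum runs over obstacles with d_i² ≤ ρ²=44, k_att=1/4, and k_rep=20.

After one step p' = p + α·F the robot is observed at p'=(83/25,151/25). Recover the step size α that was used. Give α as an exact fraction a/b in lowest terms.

F_att = 1/4·(g−p) = 1/4·(-16,0) = (-4.0000,0.0000)
o1: d²=241 > ρ²=44 → inactive
o2: d²=10 ≤ ρ²=44; F_rep = 20·(3,1)/10² = (0.6000,0.2000)
F = F_att + ΣF_rep = (-3.4000,0.2000)
Δp = p'−p = (-0.6800,0.0400); α = Δx/Fx = (-17/25) / (-17/5) = 1/5
check: Δy/Fy = (1/25) / (1/5) = 1/5 ✓

α = 1/5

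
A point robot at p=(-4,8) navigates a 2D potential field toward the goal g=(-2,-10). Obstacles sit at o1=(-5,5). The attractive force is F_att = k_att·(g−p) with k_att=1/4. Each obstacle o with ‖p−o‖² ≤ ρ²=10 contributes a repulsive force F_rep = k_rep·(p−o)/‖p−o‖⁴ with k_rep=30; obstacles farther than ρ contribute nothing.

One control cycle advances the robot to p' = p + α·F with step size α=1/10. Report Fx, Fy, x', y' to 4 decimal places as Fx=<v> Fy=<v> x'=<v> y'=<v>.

Fx=0.8000 Fy=-3.6000 x'=-3.9200 y'=7.6400

F_att = 1/4·(g−p) = 1/4·(2,-18) = (0.5000,-4.5000)
o1: d²=10 ≤ ρ²=10; F_rep = 30·(1,3)/10² = (0.3000,0.9000)
F = F_att + ΣF_rep = (0.8000,-3.6000)
p' = p + 1/10·F = (-3.9200,7.6400)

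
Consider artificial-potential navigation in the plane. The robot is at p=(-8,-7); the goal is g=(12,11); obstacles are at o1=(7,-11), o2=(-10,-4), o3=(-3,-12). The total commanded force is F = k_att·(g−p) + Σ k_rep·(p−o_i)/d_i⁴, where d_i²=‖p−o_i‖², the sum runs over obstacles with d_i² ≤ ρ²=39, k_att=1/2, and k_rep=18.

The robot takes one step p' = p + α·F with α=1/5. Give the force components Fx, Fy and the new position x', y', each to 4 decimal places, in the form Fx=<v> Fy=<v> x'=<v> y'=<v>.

F_att = 1/2·(g−p) = 1/2·(20,18) = (10.0000,9.0000)
o1: d²=241 > ρ²=39 → inactive
o2: d²=13 ≤ ρ²=39; F_rep = 18·(2,-3)/13² = (0.2130,-0.3195)
o3: d²=50 > ρ²=39 → inactive
F = F_att + ΣF_rep = (10.2130,8.6805)
p' = p + 1/5·F = (-5.9574,-5.2639)

Fx=10.2130 Fy=8.6805 x'=-5.9574 y'=-5.2639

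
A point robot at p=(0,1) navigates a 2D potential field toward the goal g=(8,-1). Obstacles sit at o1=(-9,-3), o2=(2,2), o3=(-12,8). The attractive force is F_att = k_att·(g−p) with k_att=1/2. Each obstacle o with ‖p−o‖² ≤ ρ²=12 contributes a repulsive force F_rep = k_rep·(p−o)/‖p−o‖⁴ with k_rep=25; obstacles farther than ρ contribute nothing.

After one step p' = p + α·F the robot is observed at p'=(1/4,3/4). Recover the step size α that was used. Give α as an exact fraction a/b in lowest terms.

F_att = 1/2·(g−p) = 1/2·(8,-2) = (4.0000,-1.0000)
o1: d²=97 > ρ²=12 → inactive
o2: d²=5 ≤ ρ²=12; F_rep = 25·(-2,-1)/5² = (-2.0000,-1.0000)
o3: d²=193 > ρ²=12 → inactive
F = F_att + ΣF_rep = (2.0000,-2.0000)
Δp = p'−p = (0.2500,-0.2500); α = Δx/Fx = (1/4) / (2) = 1/8
check: Δy/Fy = (-1/4) / (-2) = 1/8 ✓

α = 1/8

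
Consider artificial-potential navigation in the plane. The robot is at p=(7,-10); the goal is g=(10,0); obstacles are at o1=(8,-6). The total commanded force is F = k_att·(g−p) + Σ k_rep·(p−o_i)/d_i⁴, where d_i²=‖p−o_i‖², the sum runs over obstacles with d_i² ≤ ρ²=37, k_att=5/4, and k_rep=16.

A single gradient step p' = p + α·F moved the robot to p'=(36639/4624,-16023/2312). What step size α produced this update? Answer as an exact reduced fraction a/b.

α = 1/4

F_att = 5/4·(g−p) = 5/4·(3,10) = (3.7500,12.5000)
o1: d²=17 ≤ ρ²=37; F_rep = 16·(-1,-4)/17² = (-0.0554,-0.2215)
F = F_att + ΣF_rep = (3.6946,12.2785)
Δp = p'−p = (0.9237,3.0696); α = Δx/Fx = (4271/4624) / (4271/1156) = 1/4
check: Δy/Fy = (7097/2312) / (7097/578) = 1/4 ✓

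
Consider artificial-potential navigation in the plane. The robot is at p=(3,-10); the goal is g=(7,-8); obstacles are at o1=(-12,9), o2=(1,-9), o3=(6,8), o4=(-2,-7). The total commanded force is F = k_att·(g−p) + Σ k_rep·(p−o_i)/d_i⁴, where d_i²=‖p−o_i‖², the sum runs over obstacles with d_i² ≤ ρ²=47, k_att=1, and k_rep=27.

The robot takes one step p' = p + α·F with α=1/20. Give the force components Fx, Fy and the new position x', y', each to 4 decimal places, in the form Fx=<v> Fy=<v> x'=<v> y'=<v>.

F_att = 1·(g−p) = 1·(4,2) = (4.0000,2.0000)
o1: d²=586 > ρ²=47 → inactive
o2: d²=5 ≤ ρ²=47; F_rep = 27·(2,-1)/5² = (2.1600,-1.0800)
o3: d²=333 > ρ²=47 → inactive
o4: d²=34 ≤ ρ²=47; F_rep = 27·(5,-3)/34² = (0.1168,-0.0701)
F = F_att + ΣF_rep = (6.2768,0.8499)
p' = p + 1/20·F = (3.3138,-9.9575)

Fx=6.2768 Fy=0.8499 x'=3.3138 y'=-9.9575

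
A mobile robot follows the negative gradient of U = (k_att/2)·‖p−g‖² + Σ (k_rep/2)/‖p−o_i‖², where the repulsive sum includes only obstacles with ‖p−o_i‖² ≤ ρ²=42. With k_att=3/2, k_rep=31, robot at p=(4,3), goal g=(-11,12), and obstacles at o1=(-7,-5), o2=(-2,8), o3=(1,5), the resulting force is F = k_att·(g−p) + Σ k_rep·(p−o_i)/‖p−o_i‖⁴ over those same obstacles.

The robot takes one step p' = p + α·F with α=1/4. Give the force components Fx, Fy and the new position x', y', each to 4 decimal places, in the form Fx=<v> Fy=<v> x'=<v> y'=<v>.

F_att = 3/2·(g−p) = 3/2·(-15,9) = (-22.5000,13.5000)
o1: d²=185 > ρ²=42 → inactive
o2: d²=61 > ρ²=42 → inactive
o3: d²=13 ≤ ρ²=42; F_rep = 31·(3,-2)/13² = (0.5503,-0.3669)
F = F_att + ΣF_rep = (-21.9497,13.1331)
p' = p + 1/4·F = (-1.4874,6.2833)

Fx=-21.9497 Fy=13.1331 x'=-1.4874 y'=6.2833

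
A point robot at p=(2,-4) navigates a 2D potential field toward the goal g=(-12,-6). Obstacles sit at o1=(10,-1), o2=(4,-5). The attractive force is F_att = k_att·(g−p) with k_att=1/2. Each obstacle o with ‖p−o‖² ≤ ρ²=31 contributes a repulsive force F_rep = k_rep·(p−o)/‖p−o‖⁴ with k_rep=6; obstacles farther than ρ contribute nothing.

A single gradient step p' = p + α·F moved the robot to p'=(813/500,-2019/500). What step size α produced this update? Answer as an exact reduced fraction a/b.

α = 1/20

F_att = 1/2·(g−p) = 1/2·(-14,-2) = (-7.0000,-1.0000)
o1: d²=73 > ρ²=31 → inactive
o2: d²=5 ≤ ρ²=31; F_rep = 6·(-2,1)/5² = (-0.4800,0.2400)
F = F_att + ΣF_rep = (-7.4800,-0.7600)
Δp = p'−p = (-0.3740,-0.0380); α = Δx/Fx = (-187/500) / (-187/25) = 1/20
check: Δy/Fy = (-19/500) / (-19/25) = 1/20 ✓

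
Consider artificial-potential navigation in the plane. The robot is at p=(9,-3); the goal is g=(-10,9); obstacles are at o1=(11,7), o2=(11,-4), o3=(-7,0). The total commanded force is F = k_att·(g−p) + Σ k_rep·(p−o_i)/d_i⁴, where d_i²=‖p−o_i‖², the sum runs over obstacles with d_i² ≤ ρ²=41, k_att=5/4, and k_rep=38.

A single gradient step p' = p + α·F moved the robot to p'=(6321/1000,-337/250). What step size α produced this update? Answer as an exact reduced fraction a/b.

α = 1/10

F_att = 5/4·(g−p) = 5/4·(-19,12) = (-23.7500,15.0000)
o1: d²=104 > ρ²=41 → inactive
o2: d²=5 ≤ ρ²=41; F_rep = 38·(-2,1)/5² = (-3.0400,1.5200)
o3: d²=265 > ρ²=41 → inactive
F = F_att + ΣF_rep = (-26.7900,16.5200)
Δp = p'−p = (-2.6790,1.6520); α = Δx/Fx = (-2679/1000) / (-2679/100) = 1/10
check: Δy/Fy = (413/250) / (413/25) = 1/10 ✓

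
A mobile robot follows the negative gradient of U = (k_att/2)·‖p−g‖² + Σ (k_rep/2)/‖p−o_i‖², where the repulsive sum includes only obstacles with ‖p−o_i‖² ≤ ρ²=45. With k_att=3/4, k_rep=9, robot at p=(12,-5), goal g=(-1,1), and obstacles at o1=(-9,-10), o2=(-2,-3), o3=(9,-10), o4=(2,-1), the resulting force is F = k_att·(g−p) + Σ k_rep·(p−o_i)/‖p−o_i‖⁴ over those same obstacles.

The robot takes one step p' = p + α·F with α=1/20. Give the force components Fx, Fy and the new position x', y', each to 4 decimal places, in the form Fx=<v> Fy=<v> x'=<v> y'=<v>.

F_att = 3/4·(g−p) = 3/4·(-13,6) = (-9.7500,4.5000)
o1: d²=466 > ρ²=45 → inactive
o2: d²=200 > ρ²=45 → inactive
o3: d²=34 ≤ ρ²=45; F_rep = 9·(3,5)/34² = (0.0234,0.0389)
o4: d²=116 > ρ²=45 → inactive
F = F_att + ΣF_rep = (-9.7266,4.5389)
p' = p + 1/20·F = (11.5137,-4.7731)

Fx=-9.7266 Fy=4.5389 x'=11.5137 y'=-4.7731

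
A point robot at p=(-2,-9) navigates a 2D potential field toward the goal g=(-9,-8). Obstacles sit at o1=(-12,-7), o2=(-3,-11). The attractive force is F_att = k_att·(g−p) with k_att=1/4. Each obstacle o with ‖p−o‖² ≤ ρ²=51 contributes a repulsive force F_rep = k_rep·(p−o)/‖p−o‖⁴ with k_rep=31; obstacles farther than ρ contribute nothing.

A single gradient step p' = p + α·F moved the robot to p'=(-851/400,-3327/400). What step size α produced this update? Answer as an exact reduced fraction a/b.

α = 1/4

F_att = 1/4·(g−p) = 1/4·(-7,1) = (-1.7500,0.2500)
o1: d²=104 > ρ²=51 → inactive
o2: d²=5 ≤ ρ²=51; F_rep = 31·(1,2)/5² = (1.2400,2.4800)
F = F_att + ΣF_rep = (-0.5100,2.7300)
Δp = p'−p = (-0.1275,0.6825); α = Δx/Fx = (-51/400) / (-51/100) = 1/4
check: Δy/Fy = (273/400) / (273/100) = 1/4 ✓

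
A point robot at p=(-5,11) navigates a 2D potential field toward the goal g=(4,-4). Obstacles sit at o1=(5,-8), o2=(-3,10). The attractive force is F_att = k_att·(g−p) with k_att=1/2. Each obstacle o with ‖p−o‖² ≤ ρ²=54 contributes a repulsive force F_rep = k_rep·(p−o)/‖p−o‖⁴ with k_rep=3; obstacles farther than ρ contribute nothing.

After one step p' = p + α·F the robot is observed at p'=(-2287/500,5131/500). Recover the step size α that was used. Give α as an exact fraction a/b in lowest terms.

α = 1/10

F_att = 1/2·(g−p) = 1/2·(9,-15) = (4.5000,-7.5000)
o1: d²=461 > ρ²=54 → inactive
o2: d²=5 ≤ ρ²=54; F_rep = 3·(-2,1)/5² = (-0.2400,0.1200)
F = F_att + ΣF_rep = (4.2600,-7.3800)
Δp = p'−p = (0.4260,-0.7380); α = Δx/Fx = (213/500) / (213/50) = 1/10
check: Δy/Fy = (-369/500) / (-369/50) = 1/10 ✓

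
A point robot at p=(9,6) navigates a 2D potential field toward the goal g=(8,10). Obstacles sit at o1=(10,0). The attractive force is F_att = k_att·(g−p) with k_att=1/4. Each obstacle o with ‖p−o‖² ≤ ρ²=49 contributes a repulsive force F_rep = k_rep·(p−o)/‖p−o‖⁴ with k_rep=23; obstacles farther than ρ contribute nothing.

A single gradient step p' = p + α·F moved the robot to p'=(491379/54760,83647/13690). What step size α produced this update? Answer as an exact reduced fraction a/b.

F_att = 1/4·(g−p) = 1/4·(-1,4) = (-0.2500,1.0000)
o1: d²=37 ≤ ρ²=49; F_rep = 23·(-1,6)/37² = (-0.0168,0.1008)
F = F_att + ΣF_rep = (-0.2668,1.1008)
Δp = p'−p = (-0.0267,0.1101); α = Δx/Fx = (-1461/54760) / (-1461/5476) = 1/10
check: Δy/Fy = (1507/13690) / (1507/1369) = 1/10 ✓

α = 1/10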